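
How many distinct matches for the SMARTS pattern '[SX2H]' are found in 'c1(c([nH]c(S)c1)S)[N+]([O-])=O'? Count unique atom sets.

2

[SX2H] is the SMARTS for a thiol: an aliphatic sulfur with two connections, one being H.
The molecule carries 2 separate instances of a thiol (-SH) meeting every constraint; each maps to a distinct set of atoms, giving 2 matches.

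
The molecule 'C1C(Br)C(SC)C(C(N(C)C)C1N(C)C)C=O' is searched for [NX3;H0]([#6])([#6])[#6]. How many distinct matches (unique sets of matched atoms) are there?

2

[NX3;H0]([#6])([#6])[#6] is the SMARTS for a tertiary amine: a trivalent nitrogen with no H, bonded to three carbons.
The molecule carries 2 separate instances of a dimethylamino group (-N(CH3)2) meeting every constraint; each maps to a distinct set of atoms, giving 2 matches.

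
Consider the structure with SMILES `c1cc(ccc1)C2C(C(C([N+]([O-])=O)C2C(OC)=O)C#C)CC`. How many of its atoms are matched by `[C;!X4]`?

The query [C;!X4] means: aliphatic carbon that does not have four total connections.
Check the 22 heavy atoms by environment: 8× C (X4) → no; 1× C (X3) → match; 2× O (X1) → no; 1× O (X2) → no; 6× c (aromatic, X3) → no; 1× N (charge +1, X3) → no; 1× O (charge -1, X1) → no; 2× C (X2) → match.
Summing the matching environments: 1 + 2 = 3 matching atoms.

3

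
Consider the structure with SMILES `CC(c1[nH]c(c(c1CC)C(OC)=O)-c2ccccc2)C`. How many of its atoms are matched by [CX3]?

1

The query [CX3] means: C with X3: aliphatic carbon with exactly 3 total connections.
Check the 20 heavy atoms by environment: 1× n (aromatic, X3) → no; 10× c (aromatic, X3) → no; 6× C (X4) → no; 1× C (X3) → match; 1× O (X1) → no; 1× O (X2) → no.
That gives 1 matching atom.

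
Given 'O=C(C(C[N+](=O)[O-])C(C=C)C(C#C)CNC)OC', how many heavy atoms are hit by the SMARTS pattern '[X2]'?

3

Check the 18 heavy atoms by environment: 7× C (X4) → no; 1× N (X3) → no; 2× C (X2) → match; 3× C (X3) → no; 1× N (charge +1, X3) → no; 1× O (charge -1, X1) → no; 2× O (X1) → no; 1× O (X2) → match.
Summing the matching environments: 2 + 1 = 3 matching atoms.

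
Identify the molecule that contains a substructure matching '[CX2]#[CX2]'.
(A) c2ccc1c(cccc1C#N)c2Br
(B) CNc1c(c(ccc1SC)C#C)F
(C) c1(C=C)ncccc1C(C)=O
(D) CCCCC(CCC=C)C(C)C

B

[CX2]#[CX2] describes a carbon-carbon triple bond (an alkyne).
(A) has a nitrile (-C#N) but the triple bond is C#N, not C#C.
(B) contains an ethynyl group (-C#CH), which satisfies every atom and bond constraint.
(C) has a vinyl group (-CH=CH2) but the C=C is a double bond; both carbons are CX3, not CX2.
(D) has a vinyl group (-CH=CH2) but the C=C is a double bond; both carbons are CX3, not CX2.
So the answer is (B).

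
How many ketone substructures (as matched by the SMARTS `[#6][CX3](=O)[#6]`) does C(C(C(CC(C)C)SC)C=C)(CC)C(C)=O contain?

1

[#6][CX3](=O)[#6] is the SMARTS for a ketone: a carbonyl carbon (no H) flanked by two carbons.
Exactly one fragment in the molecule meets all constraints, giving 1 match.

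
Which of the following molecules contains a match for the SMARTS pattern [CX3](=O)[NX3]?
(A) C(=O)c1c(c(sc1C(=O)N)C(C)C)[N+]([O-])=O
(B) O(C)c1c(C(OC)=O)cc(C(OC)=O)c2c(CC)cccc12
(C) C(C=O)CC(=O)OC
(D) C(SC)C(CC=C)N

A

[CX3](=O)[NX3] describes a carbonyl carbon bonded to a trivalent nitrogen (an amide).
(A) contains a primary amide (-C(=O)NH2), which satisfies every atom and bond constraint.
(B) has a methyl-ester group (-C(=O)OCH3) but the carbonyl is bonded to O, not to an NX3 nitrogen.
(C) has a methyl-ester group (-C(=O)OCH3) but the carbonyl is bonded to O, not to an NX3 nitrogen.
(D) has a primary amino group (-NH2) but the -NH2 is not attached to a carbonyl carbon.
So the answer is (A).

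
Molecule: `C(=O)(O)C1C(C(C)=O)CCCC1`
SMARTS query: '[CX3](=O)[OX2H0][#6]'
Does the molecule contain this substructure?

The pattern [CX3](=O)[OX2H0][#6] describes a carbonyl carbon bonded to an oxygen that is itself bonded to carbon (no H on that O) — an ester.
The closest candidate here is a carboxylic acid group (-C(=O)OH), but the singly-bonded O carries H (OX2H1, not H0). No other fragment satisfies the full query, so there is no match.

No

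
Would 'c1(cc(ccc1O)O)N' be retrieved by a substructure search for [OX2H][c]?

The pattern [OX2H][c] describes a hydroxyl oxygen attached to an aromatic carbon — a phenol.
The molecule carries a hydroxyl group (-OH), whose atoms satisfy every constraint of the query, so the pattern matches.

Yes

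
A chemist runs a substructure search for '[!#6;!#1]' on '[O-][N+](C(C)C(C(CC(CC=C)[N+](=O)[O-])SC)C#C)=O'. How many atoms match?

The query [!#6;!#1] means: not carbon and not hydrogen — any heteroatom.
Check the 19 heavy atoms by environment: 12× C → no; 2× N (charge +1) → match; 2× O (charge -1) → match; 2× O → match; 1× S → match.
Summing the matching environments: 2 + 2 + 2 + 1 = 7 matching atoms.

7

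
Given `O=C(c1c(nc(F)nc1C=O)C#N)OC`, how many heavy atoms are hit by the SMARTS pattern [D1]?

Check the 15 heavy atoms by environment: 2× n (aromatic, D2) → no; 4× c (aromatic, D3) → no; 1× F (D1) → match; 2× C (D2) → no; 2× O (D1) → match; 1× N (D1) → match; 1× C (D3) → no; 1× O (D2) → no; 1× C (D1) → match.
Summing the matching environments: 1 + 2 + 1 + 1 = 5 matching atoms.

5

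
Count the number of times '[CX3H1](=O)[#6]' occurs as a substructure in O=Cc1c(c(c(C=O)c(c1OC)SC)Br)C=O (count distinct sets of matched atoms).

3

[CX3H1](=O)[#6] is the SMARTS for an aldehyde: an sp2 carbon with one H, double-bonded to O and single-bonded to carbon.
The molecule carries 3 separate instances of an aldehyde (-CHO) meeting every constraint; each maps to a distinct set of atoms, giving 3 matches.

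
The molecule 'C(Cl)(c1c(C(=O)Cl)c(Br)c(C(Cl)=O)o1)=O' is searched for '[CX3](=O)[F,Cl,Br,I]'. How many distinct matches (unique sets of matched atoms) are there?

3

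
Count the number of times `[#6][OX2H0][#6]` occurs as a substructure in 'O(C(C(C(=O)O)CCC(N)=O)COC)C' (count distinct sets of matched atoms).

2

[#6][OX2H0][#6] is the SMARTS for an ether: an aliphatic oxygen bridging two carbons with no H on the oxygen.
The molecule carries 2 separate instances of a methoxy ether (-OCH3) meeting every constraint; each maps to a distinct set of atoms, giving 2 matches.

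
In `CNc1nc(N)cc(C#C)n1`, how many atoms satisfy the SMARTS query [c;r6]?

4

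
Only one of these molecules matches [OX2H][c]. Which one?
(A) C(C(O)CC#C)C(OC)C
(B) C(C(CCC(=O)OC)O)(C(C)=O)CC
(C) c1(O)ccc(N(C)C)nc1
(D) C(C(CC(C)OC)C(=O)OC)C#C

[OX2H][c] describes a hydroxyl oxygen attached to an aromatic carbon (a phenol).
(A) has a hydroxyl group (-OH) but the -OH is on an aliphatic carbon, not an aromatic c.
(B) has a hydroxyl group (-OH) but the -OH is on an aliphatic carbon, not an aromatic c.
(C) contains a hydroxyl group (-OH), which satisfies every atom and bond constraint.
(D) has a methoxy ether (-OCH3) but the oxygen has H0, not H1.
So the answer is (C).

C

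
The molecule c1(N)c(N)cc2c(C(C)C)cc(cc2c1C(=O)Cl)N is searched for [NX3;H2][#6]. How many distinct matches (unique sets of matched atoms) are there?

3

[NX3;H2][#6] is the SMARTS for a primary amine: a trivalent nitrogen with two H attached to carbon.
The molecule carries 3 separate instances of a primary amino group (-NH2) meeting every constraint; each maps to a distinct set of atoms, giving 3 matches.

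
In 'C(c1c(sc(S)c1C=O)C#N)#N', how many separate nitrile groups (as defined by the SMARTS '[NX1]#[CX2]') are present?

2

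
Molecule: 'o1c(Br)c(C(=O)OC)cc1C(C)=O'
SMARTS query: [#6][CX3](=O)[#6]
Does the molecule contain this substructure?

Yes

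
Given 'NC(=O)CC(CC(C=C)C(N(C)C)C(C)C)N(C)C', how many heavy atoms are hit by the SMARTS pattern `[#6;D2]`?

3

Check the 19 heavy atoms by environment: 3× C (D2) → match; 5× C (D3) → no; 7× C (D1) → no; 1× O (D1) → no; 1× N (D1) → no; 2× N (D3) → no.
That gives 3 matching atoms.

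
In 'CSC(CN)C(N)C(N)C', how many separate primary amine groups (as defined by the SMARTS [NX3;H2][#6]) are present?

3

[NX3;H2][#6] is the SMARTS for a primary amine: a trivalent nitrogen with two H attached to carbon.
The molecule carries 3 separate instances of a primary amino group (-NH2) meeting every constraint; each maps to a distinct set of atoms, giving 3 matches.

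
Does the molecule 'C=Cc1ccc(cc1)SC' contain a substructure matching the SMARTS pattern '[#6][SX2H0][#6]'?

Yes

The pattern [#6][SX2H0][#6] describes an aliphatic sulfur bridging two carbons with no H on the sulfur — a thioether.
The molecule carries a methylthio ether (-SCH3), whose atoms satisfy every constraint of the query, so the pattern matches.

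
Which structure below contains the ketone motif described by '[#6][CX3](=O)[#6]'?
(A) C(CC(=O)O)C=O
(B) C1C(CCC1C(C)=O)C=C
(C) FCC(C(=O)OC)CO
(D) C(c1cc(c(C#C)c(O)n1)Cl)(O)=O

B

[#6][CX3](=O)[#6] describes a carbonyl carbon (no H) flanked by two carbons (a ketone).
(A) has a carboxylic acid group (-C(=O)OH) but one neighbour of the carbonyl carbon is O, not C.
(B) contains an acetyl/ketone group (-C(=O)CH3), which satisfies every atom and bond constraint.
(C) has a methyl-ester group (-C(=O)OCH3) but one neighbour of the carbonyl carbon is O, not C.
(D) has a carboxylic acid group (-C(=O)OH) but one neighbour of the carbonyl carbon is O, not C.
So the answer is (B).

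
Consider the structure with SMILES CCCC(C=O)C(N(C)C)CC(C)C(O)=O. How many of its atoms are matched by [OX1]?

The query [OX1] means: aliphatic oxygen with one total connection — typically a carbonyl =O or an oxide.
Check the 16 heavy atoms by environment: 10× C (X4) → no; 2× C (X3) → no; 2× O (X1) → match; 1× N (X3) → no; 1× O (X2) → no.
That gives 2 matching atoms.

2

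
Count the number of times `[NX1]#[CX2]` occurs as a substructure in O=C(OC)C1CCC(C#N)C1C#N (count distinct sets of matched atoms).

[NX1]#[CX2] is the SMARTS for a nitrile: a nitrogen triple-bonded to a two-connected carbon.
The molecule carries 2 separate instances of a nitrile (-C#N) meeting every constraint; each maps to a distinct set of atoms, giving 2 matches.

2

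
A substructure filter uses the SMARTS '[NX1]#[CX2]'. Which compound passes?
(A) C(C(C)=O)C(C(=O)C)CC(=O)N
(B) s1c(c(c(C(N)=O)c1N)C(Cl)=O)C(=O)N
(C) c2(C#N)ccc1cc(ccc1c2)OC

[NX1]#[CX2] describes a nitrogen triple-bonded to a two-connected carbon (a nitrile).
(A) has a primary amide (-C(=O)NH2) but the nitrogen is NX3, not NX1.
(B) has a primary amide (-C(=O)NH2) but the nitrogen is NX3, not NX1.
(C) contains a nitrile (-C#N), which satisfies every atom and bond constraint.
So the answer is (C).

C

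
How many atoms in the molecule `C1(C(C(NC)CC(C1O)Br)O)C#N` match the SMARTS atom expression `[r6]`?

6

The query [r6] means: r6 matches atoms in a six-membered ring.
Check the 13 heavy atoms by environment: 6× C (in 6-ring) → match; 2× C (acyclic) → no; 2× N (acyclic) → no; 2× O (acyclic) → no; 1× Br (acyclic) → no.
That gives 6 matching atoms.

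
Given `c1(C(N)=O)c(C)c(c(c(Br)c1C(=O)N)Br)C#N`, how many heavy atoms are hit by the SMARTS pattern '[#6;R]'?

6

Check the 17 heavy atoms by environment: 6× c (aromatic, in 6-ring) → match; 2× Br (acyclic) → no; 4× C (acyclic) → no; 3× N (acyclic) → no; 2× O (acyclic) → no.
That gives 6 matching atoms.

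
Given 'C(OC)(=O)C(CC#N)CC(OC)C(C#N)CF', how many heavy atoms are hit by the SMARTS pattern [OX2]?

2

The query [OX2] means: aliphatic oxygen with two total connections — ether, hydroxyl, or ester single-bond O.
Check the 17 heavy atoms by environment: 8× C (X4) → no; 1× C (X3) → no; 1× O (X1) → no; 2× O (X2) → match; 1× F (X1) → no; 2× C (X2) → no; 2× N (X1) → no.
That gives 2 matching atoms.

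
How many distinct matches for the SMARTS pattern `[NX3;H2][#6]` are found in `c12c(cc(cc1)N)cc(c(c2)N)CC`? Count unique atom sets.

[NX3;H2][#6] is the SMARTS for a primary amine: a trivalent nitrogen with two H attached to carbon.
The molecule carries 2 separate instances of a primary amino group (-NH2) meeting every constraint; each maps to a distinct set of atoms, giving 2 matches.

2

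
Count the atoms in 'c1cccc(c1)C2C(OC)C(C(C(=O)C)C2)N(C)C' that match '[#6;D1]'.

4

The query [#6;D1] means: carbon bonded to exactly one heavy atom.
Check the 19 heavy atoms by environment: 5× C (D3) → no; 1× C (D2) → no; 1× c (aromatic, D3) → no; 5× c (aromatic, D2) → no; 1× O (D2) → no; 4× C (D1) → match; 1× O (D1) → no; 1× N (D3) → no.
That gives 4 matching atoms.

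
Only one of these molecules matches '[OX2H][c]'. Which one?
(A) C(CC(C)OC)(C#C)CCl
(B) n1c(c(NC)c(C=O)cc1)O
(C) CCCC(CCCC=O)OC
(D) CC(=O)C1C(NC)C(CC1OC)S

B

[OX2H][c] describes a hydroxyl oxygen attached to an aromatic carbon (a phenol).
(A) has a methoxy ether (-OCH3) but the oxygen has H0, not H1.
(B) contains a hydroxyl group (-OH), which satisfies every atom and bond constraint.
(C) has a methoxy ether (-OCH3) but the oxygen has H0, not H1.
(D) has a methoxy ether (-OCH3) but the oxygen has H0, not H1.
So the answer is (B).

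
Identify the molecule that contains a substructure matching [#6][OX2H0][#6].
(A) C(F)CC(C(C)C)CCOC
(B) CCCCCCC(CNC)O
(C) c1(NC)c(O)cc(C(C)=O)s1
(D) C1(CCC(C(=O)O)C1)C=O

A

[#6][OX2H0][#6] describes an aliphatic oxygen bridging two carbons with no H on the oxygen (an ether).
(A) contains a methoxy ether (-OCH3), which satisfies every atom and bond constraint.
(B) has a hydroxyl group (-OH) but the oxygen has H1, not H0 bridging two carbons.
(C) has a hydroxyl group (-OH) but the oxygen has H1, not H0 bridging two carbons.
(D) has a carboxylic acid group (-C(=O)OH) but the -OH oxygen has H1; the =O is OX1, not OX2.
So the answer is (A).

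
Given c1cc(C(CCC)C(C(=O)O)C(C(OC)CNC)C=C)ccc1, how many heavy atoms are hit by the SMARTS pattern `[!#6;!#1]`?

The query [!#6;!#1] means: not carbon and not hydrogen — any heteroatom.
Check the 23 heavy atoms by environment: 13× C → no; 6× c (aromatic) → no; 3× O → match; 1× N → match.
Summing the matching environments: 3 + 1 = 4 matching atoms.

4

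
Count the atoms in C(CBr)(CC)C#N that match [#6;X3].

0

Check the 7 heavy atoms by environment: 4× C (X4) → no; 1× Br (X1) → no; 1× C (X2) → no; 1× N (X1) → no.
No environment satisfies the query, so 0 matching atoms.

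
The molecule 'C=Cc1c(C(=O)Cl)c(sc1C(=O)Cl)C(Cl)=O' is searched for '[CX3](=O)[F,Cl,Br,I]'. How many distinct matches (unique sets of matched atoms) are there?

[CX3](=O)[F,Cl,Br,I] is the SMARTS for an acyl halide: a carbonyl carbon bonded to a halogen.
The molecule carries 3 separate instances of an acyl chloride (-C(=O)Cl) meeting every constraint; each maps to a distinct set of atoms, giving 3 matches.

3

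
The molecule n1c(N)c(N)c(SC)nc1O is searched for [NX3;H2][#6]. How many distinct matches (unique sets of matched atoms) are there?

[NX3;H2][#6] is the SMARTS for a primary amine: a trivalent nitrogen with two H attached to carbon.
The molecule carries 2 separate instances of a primary amino group (-NH2) meeting every constraint; each maps to a distinct set of atoms, giving 2 matches.

2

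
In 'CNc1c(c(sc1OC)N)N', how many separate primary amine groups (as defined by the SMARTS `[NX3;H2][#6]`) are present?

[NX3;H2][#6] is the SMARTS for a primary amine: a trivalent nitrogen with two H attached to carbon.
The molecule carries 2 separate instances of a primary amino group (-NH2) meeting every constraint; each maps to a distinct set of atoms, giving 2 matches.

2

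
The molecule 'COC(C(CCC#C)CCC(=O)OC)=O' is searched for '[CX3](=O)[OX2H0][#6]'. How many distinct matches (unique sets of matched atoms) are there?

2

[CX3](=O)[OX2H0][#6] is the SMARTS for an ester: a carbonyl carbon bonded to an oxygen that is itself bonded to carbon (no H on that O).
The molecule carries 2 separate instances of a methyl-ester group (-C(=O)OCH3) meeting every constraint; each maps to a distinct set of atoms, giving 2 matches.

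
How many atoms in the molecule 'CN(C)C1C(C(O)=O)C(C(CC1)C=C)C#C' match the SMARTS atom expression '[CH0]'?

2

The query [CH0] means: aliphatic carbon with no attached hydrogen.
Check the 16 heavy atoms by environment: 6× C (H1) → no; 3× C (H2) → no; 1× N (H0) → no; 2× C (H3) → no; 2× C (H0) → match; 1× O (H0) → no; 1× O (H1) → no.
That gives 2 matching atoms.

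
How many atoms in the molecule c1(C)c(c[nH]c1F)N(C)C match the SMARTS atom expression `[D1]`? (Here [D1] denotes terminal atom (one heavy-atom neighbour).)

4

The query [D1] means: atom with exactly one heavy-atom neighbour (degree 1).
Check the 10 heavy atoms by environment: 1× n (aromatic, D2) → no; 1× c (aromatic, D2) → no; 3× c (aromatic, D3) → no; 1× N (D3) → no; 3× C (D1) → match; 1× F (D1) → match.
Summing the matching environments: 3 + 1 = 4 matching atoms.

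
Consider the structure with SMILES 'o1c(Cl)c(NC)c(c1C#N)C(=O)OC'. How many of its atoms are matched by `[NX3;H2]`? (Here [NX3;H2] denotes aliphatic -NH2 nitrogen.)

0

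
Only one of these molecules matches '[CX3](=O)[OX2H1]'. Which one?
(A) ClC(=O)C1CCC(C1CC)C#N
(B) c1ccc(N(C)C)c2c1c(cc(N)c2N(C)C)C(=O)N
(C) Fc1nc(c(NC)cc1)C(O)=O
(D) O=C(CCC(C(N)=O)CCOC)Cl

C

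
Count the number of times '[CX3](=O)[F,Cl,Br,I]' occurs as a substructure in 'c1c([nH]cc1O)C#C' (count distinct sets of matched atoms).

0

[CX3](=O)[F,Cl,Br,I] is the SMARTS for an acyl halide: a carbonyl carbon bonded to a halogen.
No fragment in the molecule satisfies every constraint, giving 0 matches.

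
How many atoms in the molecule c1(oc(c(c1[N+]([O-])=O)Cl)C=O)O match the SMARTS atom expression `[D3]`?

5

Check the 12 heavy atoms by environment: 1× o (aromatic, D2) → no; 4× c (aromatic, D3) → match; 3× O (D1) → no; 1× C (D2) → no; 1× N (charge +1, D3) → match; 1× O (charge -1, D1) → no; 1× Cl (D1) → no.
Summing the matching environments: 4 + 1 = 5 matching atoms.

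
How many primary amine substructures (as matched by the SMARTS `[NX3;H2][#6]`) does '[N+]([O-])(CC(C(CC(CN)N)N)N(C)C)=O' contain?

[NX3;H2][#6] is the SMARTS for a primary amine: a trivalent nitrogen with two H attached to carbon.
The molecule carries 3 separate instances of a primary amino group (-NH2) meeting every constraint; each maps to a distinct set of atoms, giving 3 matches.

3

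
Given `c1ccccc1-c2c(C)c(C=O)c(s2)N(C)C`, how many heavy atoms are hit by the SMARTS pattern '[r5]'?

The query [r5] means: r5 matches atoms in a five-membered ring.
Check the 17 heavy atoms by environment: 1× s (aromatic, in 5-ring) → match; 4× c (aromatic, in 5-ring) → match; 4× C (acyclic) → no; 1× N (acyclic) → no; 1× O (acyclic) → no; 6× c (aromatic, in 6-ring) → no.
Summing the matching environments: 1 + 4 = 5 matching atoms.

5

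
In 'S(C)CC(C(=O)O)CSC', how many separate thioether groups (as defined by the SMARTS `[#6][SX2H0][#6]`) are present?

2

[#6][SX2H0][#6] is the SMARTS for a thioether: an aliphatic sulfur bridging two carbons with no H on the sulfur.
The molecule carries 2 separate instances of a methylthio ether (-SCH3) meeting every constraint; each maps to a distinct set of atoms, giving 2 matches.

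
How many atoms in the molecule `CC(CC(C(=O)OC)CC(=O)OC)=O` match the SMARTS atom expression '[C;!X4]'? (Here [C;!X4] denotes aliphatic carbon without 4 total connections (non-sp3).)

The query [C;!X4] means: aliphatic carbon that does not have four total connections.
Check the 14 heavy atoms by environment: 6× C (X4) → no; 3× C (X3) → match; 3× O (X1) → no; 2× O (X2) → no.
That gives 3 matching atoms.

3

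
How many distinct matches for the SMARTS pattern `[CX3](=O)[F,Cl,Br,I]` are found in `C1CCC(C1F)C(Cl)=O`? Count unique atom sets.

[CX3](=O)[F,Cl,Br,I] is the SMARTS for an acyl halide: a carbonyl carbon bonded to a halogen.
Exactly one fragment in the molecule meets all constraints, giving 1 match.

1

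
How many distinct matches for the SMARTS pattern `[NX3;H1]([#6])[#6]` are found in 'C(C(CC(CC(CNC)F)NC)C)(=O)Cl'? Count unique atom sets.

[NX3;H1]([#6])[#6] is the SMARTS for a secondary amine: a trivalent nitrogen with one H, bonded to two carbons.
The molecule carries 2 separate instances of an N-methylamino group (-NHCH3) meeting every constraint; each maps to a distinct set of atoms, giving 2 matches.

2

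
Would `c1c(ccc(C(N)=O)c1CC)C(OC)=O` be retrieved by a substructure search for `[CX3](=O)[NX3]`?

The pattern [CX3](=O)[NX3] describes a carbonyl carbon bonded to a trivalent nitrogen — an amide.
The molecule carries a primary amide (-C(=O)NH2), whose atoms satisfy every constraint of the query, so the pattern matches.

Yes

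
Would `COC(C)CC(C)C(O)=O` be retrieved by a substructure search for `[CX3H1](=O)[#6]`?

No

The pattern [CX3H1](=O)[#6] describes an sp2 carbon with one H, double-bonded to O and single-bonded to carbon — an aldehyde.
The closest candidate here is a carboxylic acid group (-C(=O)OH), but the carbonyl carbon has H0 and is bonded to O, not H1. No other fragment satisfies the full query, so there is no match.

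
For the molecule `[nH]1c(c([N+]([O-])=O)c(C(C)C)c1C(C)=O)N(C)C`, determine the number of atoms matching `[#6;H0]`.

5

The query [#6;H0] means: any carbon with no attached hydrogen.
Check the 17 heavy atoms by environment: 1× n (aromatic, H1) → no; 4× c (aromatic, H0) → match; 1× N (H0) → no; 5× C (H3) → no; 1× C (H1) → no; 1× C (H0) → match; 2× O (H0) → no; 1× N (charge +1, H0) → no; 1× O (charge -1, H0) → no.
Summing the matching environments: 4 + 1 = 5 matching atoms.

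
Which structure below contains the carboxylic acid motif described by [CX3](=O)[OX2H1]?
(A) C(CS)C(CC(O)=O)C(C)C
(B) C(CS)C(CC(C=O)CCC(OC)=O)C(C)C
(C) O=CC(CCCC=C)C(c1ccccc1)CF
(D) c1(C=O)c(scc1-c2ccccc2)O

A

[CX3](=O)[OX2H1] describes an sp2 carbon double-bonded to O and single-bonded to an -OH oxygen (a carboxylic acid).
(A) contains a carboxylic acid group (-C(=O)OH), which satisfies every atom and bond constraint.
(B) has an aldehyde (-CHO) but there is no singly-bonded oxygen on the carbonyl carbon.
(C) has an aldehyde (-CHO) but there is no singly-bonded oxygen on the carbonyl carbon.
(D) has an aldehyde (-CHO) but there is no singly-bonded oxygen on the carbonyl carbon.
So the answer is (A).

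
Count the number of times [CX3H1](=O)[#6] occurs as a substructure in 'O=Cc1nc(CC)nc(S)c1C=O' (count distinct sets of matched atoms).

2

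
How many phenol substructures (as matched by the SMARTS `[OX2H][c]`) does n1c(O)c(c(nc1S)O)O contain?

3

[OX2H][c] is the SMARTS for a phenol: a hydroxyl oxygen attached to an aromatic carbon.
The molecule carries 3 separate instances of a hydroxyl group (-OH) meeting every constraint; each maps to a distinct set of atoms, giving 3 matches.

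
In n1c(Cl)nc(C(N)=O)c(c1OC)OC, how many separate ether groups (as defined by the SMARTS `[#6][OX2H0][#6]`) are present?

[#6][OX2H0][#6] is the SMARTS for an ether: an aliphatic oxygen bridging two carbons with no H on the oxygen.
The molecule carries 2 separate instances of a methoxy ether (-OCH3) meeting every constraint; each maps to a distinct set of atoms, giving 2 matches.

2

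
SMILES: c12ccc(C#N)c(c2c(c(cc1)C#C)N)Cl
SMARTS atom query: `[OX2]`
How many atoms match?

0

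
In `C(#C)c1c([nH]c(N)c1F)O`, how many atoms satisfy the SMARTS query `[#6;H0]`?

The query [#6;H0] means: any carbon with no attached hydrogen.
Check the 10 heavy atoms by environment: 1× n (aromatic, H1) → no; 4× c (aromatic, H0) → match; 1× C (H0) → match; 1× C (H1) → no; 1× O (H1) → no; 1× N (H2) → no; 1× F (H0) → no.
Summing the matching environments: 4 + 1 = 5 matching atoms.

5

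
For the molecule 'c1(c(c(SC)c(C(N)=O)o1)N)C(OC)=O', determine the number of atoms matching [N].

The query [N] means: uppercase N matches aliphatic (non-aromatic) nitrogen only.
Check the 15 heavy atoms by environment: 1× o (aromatic) → no; 4× c (aromatic) → no; 1× S → no; 4× C → no; 2× N → match; 3× O → no.
That gives 2 matching atoms.

2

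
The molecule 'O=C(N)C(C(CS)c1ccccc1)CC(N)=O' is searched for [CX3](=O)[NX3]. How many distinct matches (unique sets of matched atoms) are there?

[CX3](=O)[NX3] is the SMARTS for an amide: a carbonyl carbon bonded to a trivalent nitrogen.
The molecule carries 2 separate instances of a primary amide (-C(=O)NH2) meeting every constraint; each maps to a distinct set of atoms, giving 2 matches.

2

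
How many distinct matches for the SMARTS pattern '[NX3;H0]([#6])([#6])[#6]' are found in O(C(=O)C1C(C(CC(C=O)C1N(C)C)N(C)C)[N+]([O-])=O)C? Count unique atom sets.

2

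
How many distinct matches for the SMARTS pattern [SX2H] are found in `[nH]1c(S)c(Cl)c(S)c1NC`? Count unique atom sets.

2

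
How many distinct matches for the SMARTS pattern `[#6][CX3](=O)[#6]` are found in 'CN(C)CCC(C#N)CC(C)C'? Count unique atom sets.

0

[#6][CX3](=O)[#6] is the SMARTS for a ketone: a carbonyl carbon (no H) flanked by two carbons.
No fragment in the molecule satisfies every constraint, giving 0 matches.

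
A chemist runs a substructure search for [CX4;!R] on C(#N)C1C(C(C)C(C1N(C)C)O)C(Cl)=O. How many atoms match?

3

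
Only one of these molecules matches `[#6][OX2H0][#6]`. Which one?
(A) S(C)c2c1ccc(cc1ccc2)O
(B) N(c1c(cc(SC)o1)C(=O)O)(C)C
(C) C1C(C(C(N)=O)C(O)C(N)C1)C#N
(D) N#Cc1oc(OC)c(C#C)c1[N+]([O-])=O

D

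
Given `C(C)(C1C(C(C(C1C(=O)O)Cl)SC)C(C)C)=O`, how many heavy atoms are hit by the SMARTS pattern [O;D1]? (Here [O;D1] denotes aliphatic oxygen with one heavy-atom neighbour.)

3

Check the 17 heavy atoms by environment: 8× C (D3) → no; 1× Cl (D1) → no; 4× C (D1) → no; 3× O (D1) → match; 1× S (D2) → no.
That gives 3 matching atoms.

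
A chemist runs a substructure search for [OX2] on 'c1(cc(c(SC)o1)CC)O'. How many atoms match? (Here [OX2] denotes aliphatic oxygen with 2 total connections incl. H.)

1

The query [OX2] means: aliphatic oxygen with two total connections — ether, hydroxyl, or ester single-bond O.
Check the 10 heavy atoms by environment: 1× o (aromatic, X2) → no; 4× c (aromatic, X3) → no; 3× C (X4) → no; 1× S (X2) → no; 1× O (X2) → match.
That gives 1 matching atom.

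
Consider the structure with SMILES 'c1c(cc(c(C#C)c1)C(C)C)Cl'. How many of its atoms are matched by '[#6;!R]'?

5

The query [#6;!R] means: carbon not in any ring.
Check the 12 heavy atoms by environment: 6× c (aromatic, in 6-ring) → no; 5× C (acyclic) → match; 1× Cl (acyclic) → no.
That gives 5 matching atoms.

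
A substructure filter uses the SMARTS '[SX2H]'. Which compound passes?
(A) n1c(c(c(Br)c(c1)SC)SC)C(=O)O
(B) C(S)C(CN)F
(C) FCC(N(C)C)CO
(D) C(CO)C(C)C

[SX2H] describes an aliphatic sulfur with two connections, one being H (a thiol).
(A) has a methylthio ether (-SCH3) but the sulfur has H0 (bonded to two carbons), not H1.
(B) contains a thiol (-SH), which satisfies every atom and bond constraint.
(C) has a hydroxyl group (-OH) but it is an -OH, not an -SH.
(D) has a hydroxyl group (-OH) but it is an -OH, not an -SH.
So the answer is (B).

B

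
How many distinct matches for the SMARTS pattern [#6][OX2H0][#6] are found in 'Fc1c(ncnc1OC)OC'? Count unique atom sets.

2

[#6][OX2H0][#6] is the SMARTS for an ether: an aliphatic oxygen bridging two carbons with no H on the oxygen.
The molecule carries 2 separate instances of a methoxy ether (-OCH3) meeting every constraint; each maps to a distinct set of atoms, giving 2 matches.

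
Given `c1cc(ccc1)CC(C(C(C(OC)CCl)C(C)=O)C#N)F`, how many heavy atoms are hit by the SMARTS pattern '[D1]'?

6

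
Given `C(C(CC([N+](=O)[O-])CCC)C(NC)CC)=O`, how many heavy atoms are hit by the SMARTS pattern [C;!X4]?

1

Check the 16 heavy atoms by environment: 10× C (X4) → no; 1× N (charge +1, X3) → no; 1× O (charge -1, X1) → no; 2× O (X1) → no; 1× C (X3) → match; 1× N (X3) → no.
That gives 1 matching atom.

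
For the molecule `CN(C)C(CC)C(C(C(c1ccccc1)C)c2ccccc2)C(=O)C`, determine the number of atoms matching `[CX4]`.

10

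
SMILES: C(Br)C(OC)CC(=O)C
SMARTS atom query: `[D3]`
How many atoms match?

2

Check the 9 heavy atoms by environment: 2× C (D2) → no; 2× C (D3) → match; 1× O (D1) → no; 2× C (D1) → no; 1× Br (D1) → no; 1× O (D2) → no.
That gives 2 matching atoms.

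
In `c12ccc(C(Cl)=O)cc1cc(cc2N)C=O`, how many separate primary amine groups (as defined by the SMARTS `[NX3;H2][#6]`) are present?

1

[NX3;H2][#6] is the SMARTS for a primary amine: a trivalent nitrogen with two H attached to carbon.
Exactly one fragment in the molecule meets all constraints, giving 1 match.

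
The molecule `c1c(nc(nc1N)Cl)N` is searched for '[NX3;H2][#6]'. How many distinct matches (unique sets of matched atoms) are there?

2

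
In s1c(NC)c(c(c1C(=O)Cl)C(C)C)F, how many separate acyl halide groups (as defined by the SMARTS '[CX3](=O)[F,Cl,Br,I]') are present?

[CX3](=O)[F,Cl,Br,I] is the SMARTS for an acyl halide: a carbonyl carbon bonded to a halogen.
Exactly one fragment in the molecule meets all constraints, giving 1 match.

1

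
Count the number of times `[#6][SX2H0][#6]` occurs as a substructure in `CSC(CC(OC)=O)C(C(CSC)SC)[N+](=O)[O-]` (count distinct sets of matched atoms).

3

[#6][SX2H0][#6] is the SMARTS for a thioether: an aliphatic sulfur bridging two carbons with no H on the sulfur.
The molecule carries 3 separate instances of a methylthio ether (-SCH3) meeting every constraint; each maps to a distinct set of atoms, giving 3 matches.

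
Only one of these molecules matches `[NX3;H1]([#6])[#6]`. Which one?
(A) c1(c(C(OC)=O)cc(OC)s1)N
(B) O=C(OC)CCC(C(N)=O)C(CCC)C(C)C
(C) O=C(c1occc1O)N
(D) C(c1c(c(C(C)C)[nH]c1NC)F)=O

[NX3;H1]([#6])[#6] describes a trivalent nitrogen with one H, bonded to two carbons (a secondary amine).
(A) has a primary amino group (-NH2) but the nitrogen has H2 and only one carbon neighbour.
(B) has a primary amide (-C(=O)NH2) but the -C(=O)NH2 nitrogen has H2, not H1.
(C) has a primary amide (-C(=O)NH2) but the -C(=O)NH2 nitrogen has H2, not H1.
(D) contains an N-methylamino group (-NHCH3), which satisfies every atom and bond constraint.
So the answer is (D).

D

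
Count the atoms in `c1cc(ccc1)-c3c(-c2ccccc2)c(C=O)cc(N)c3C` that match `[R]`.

The query [R] means: R matches any atom that is part of a ring.
Check the 22 heavy atoms by environment: 18× c (aromatic, in 6-ring) → match; 2× C (acyclic) → no; 1× O (acyclic) → no; 1× N (acyclic) → no.
That gives 18 matching atoms.

18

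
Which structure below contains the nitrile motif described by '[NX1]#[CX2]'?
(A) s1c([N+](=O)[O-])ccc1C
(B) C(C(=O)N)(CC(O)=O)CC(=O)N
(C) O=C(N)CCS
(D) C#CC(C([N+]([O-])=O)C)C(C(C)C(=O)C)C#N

D

[NX1]#[CX2] describes a nitrogen triple-bonded to a two-connected carbon (a nitrile).
(A) has a nitro group (-[N+](=O)[O-]) but there is no C#N triple bond.
(B) has a primary amide (-C(=O)NH2) but the nitrogen is NX3, not NX1.
(C) has a primary amide (-C(=O)NH2) but the nitrogen is NX3, not NX1.
(D) contains a nitrile (-C#N), which satisfies every atom and bond constraint.
So the answer is (D).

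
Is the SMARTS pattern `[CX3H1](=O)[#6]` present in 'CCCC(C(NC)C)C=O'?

The pattern [CX3H1](=O)[#6] describes an sp2 carbon with one H, double-bonded to O and single-bonded to carbon — an aldehyde.
The molecule carries an aldehyde (-CHO), whose atoms satisfy every constraint of the query, so the pattern matches.

Yes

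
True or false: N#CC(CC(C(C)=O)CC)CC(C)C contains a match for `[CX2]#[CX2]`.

The pattern [CX2]#[CX2] describes a carbon-carbon triple bond — an alkyne.
The closest candidate here is a nitrile (-C#N), but the triple bond is C#N, not C#C. No other fragment satisfies the full query, so there is no match.

False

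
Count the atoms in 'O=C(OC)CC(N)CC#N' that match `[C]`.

6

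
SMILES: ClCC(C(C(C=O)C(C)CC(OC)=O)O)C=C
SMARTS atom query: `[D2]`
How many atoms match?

Check the 17 heavy atoms by environment: 4× C (D2) → match; 5× C (D3) → no; 3× O (D1) → no; 1× O (D2) → match; 3× C (D1) → no; 1× Cl (D1) → no.
Summing the matching environments: 4 + 1 = 5 matching atoms.

5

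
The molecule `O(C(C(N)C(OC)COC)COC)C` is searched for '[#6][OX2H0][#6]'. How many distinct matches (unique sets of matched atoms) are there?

[#6][OX2H0][#6] is the SMARTS for an ether: an aliphatic oxygen bridging two carbons with no H on the oxygen.
The molecule carries 4 separate instances of a methoxy ether (-OCH3) meeting every constraint; each maps to a distinct set of atoms, giving 4 matches.

4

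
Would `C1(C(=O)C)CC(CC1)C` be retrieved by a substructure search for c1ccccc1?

No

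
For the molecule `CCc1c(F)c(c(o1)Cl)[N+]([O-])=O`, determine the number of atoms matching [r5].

5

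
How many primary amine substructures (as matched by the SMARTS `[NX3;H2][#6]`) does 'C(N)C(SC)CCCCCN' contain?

[NX3;H2][#6] is the SMARTS for a primary amine: a trivalent nitrogen with two H attached to carbon.
The molecule carries 2 separate instances of a primary amino group (-NH2) meeting every constraint; each maps to a distinct set of atoms, giving 2 matches.

2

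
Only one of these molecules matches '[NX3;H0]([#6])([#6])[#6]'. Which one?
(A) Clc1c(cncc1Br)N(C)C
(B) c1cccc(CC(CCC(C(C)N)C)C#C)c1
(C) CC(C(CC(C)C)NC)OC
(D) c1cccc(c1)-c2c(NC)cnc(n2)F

A

[NX3;H0]([#6])([#6])[#6] describes a trivalent nitrogen with no H, bonded to three carbons (a tertiary amine).
(A) contains a dimethylamino group (-N(CH3)2), which satisfies every atom and bond constraint.
(B) has a primary amino group (-NH2) but the nitrogen has H2, not H0 with three carbons.
(C) has an N-methylamino group (-NHCH3) but the nitrogen still has one H (H1), not H0.
(D) has an N-methylamino group (-NHCH3) but the nitrogen still has one H (H1), not H0.
So the answer is (A).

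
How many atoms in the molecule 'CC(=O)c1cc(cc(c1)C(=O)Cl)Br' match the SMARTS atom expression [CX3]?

2

The query [CX3] means: C with X3: aliphatic carbon with exactly 3 total connections.
Check the 13 heavy atoms by environment: 6× c (aromatic, X3) → no; 1× Br (X1) → no; 2× C (X3) → match; 2× O (X1) → no; 1× C (X4) → no; 1× Cl (X1) → no.
That gives 2 matching atoms.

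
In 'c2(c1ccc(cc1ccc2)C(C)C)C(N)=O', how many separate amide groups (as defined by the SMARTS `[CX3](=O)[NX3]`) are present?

1

[CX3](=O)[NX3] is the SMARTS for an amide: a carbonyl carbon bonded to a trivalent nitrogen.
Exactly one fragment in the molecule meets all constraints, giving 1 match.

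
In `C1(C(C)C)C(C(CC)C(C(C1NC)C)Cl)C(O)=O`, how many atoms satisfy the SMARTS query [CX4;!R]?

7

The query [CX4;!R] means: aliphatic carbon with four total connections, not in a ring.
Check the 18 heavy atoms by environment: 6× C (X4, in 6-ring) → no; 7× C (X4, acyclic) → match; 1× Cl (X1, acyclic) → no; 1× N (X3, acyclic) → no; 1× C (X3, acyclic) → no; 1× O (X1, acyclic) → no; 1× O (X2, acyclic) → no.
That gives 7 matching atoms.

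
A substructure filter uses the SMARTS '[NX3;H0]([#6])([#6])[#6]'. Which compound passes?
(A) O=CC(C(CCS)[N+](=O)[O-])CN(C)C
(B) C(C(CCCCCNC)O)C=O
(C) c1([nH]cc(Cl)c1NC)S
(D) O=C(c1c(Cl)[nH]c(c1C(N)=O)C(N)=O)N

[NX3;H0]([#6])([#6])[#6] describes a trivalent nitrogen with no H, bonded to three carbons (a tertiary amine).
(A) contains a dimethylamino group (-N(CH3)2), which satisfies every atom and bond constraint.
(B) has an N-methylamino group (-NHCH3) but the nitrogen still has one H (H1), not H0.
(C) has an N-methylamino group (-NHCH3) but the nitrogen still has one H (H1), not H0.
(D) has a primary amide (-C(=O)NH2) but the amide nitrogen has H2 and only one carbon neighbour.
So the answer is (A).

A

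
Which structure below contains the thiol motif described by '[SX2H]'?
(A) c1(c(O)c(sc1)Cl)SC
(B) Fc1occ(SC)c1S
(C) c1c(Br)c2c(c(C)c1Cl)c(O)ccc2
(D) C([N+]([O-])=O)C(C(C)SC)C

[SX2H] describes an aliphatic sulfur with two connections, one being H (a thiol).
(A) has a methylthio ether (-SCH3) but the sulfur has H0 (bonded to two carbons), not H1.
(B) contains a thiol (-SH), which satisfies every atom and bond constraint.
(C) has a hydroxyl group (-OH) but it is an -OH, not an -SH.
(D) has a methylthio ether (-SCH3) but the sulfur has H0 (bonded to two carbons), not H1.
So the answer is (B).

B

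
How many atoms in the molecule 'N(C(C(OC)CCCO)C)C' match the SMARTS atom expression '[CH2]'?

3

The query [CH2] means: aliphatic carbon with exactly two hydrogens.
Check the 11 heavy atoms by environment: 3× C (H3) → no; 2× C (H1) → no; 3× C (H2) → match; 1× N (H1) → no; 1× O (H1) → no; 1× O (H0) → no.
That gives 3 matching atoms.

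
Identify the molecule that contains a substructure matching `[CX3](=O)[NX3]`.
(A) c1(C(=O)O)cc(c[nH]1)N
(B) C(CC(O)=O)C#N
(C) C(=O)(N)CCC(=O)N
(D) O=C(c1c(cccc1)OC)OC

C

[CX3](=O)[NX3] describes a carbonyl carbon bonded to a trivalent nitrogen (an amide).
(A) has a carboxylic acid group (-C(=O)OH) but the carbonyl is bonded to O, not to an NX3 nitrogen.
(B) has a nitrile (-C#N) but the nitrile N is NX1 (triple-bonded), not NX3.
(C) contains a primary amide (-C(=O)NH2), which satisfies every atom and bond constraint.
(D) has a methyl-ester group (-C(=O)OCH3) but the carbonyl is bonded to O, not to an NX3 nitrogen.
So the answer is (C).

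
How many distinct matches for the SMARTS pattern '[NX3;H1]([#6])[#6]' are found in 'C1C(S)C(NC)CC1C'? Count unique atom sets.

[NX3;H1]([#6])[#6] is the SMARTS for a secondary amine: a trivalent nitrogen with one H, bonded to two carbons.
Exactly one fragment in the molecule meets all constraints, giving 1 match.

1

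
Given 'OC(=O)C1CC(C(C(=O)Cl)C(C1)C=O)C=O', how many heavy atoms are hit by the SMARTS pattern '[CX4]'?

The query [CX4] means: C with X4: aliphatic carbon with exactly 4 total connections (bonds + H).
Check the 16 heavy atoms by environment: 6× C (X4) → match; 4× C (X3) → no; 4× O (X1) → no; 1× O (X2) → no; 1× Cl (X1) → no.
That gives 6 matching atoms.

6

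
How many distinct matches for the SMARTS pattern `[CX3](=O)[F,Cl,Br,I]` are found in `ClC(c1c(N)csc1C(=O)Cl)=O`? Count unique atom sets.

2

[CX3](=O)[F,Cl,Br,I] is the SMARTS for an acyl halide: a carbonyl carbon bonded to a halogen.
The molecule carries 2 separate instances of an acyl chloride (-C(=O)Cl) meeting every constraint; each maps to a distinct set of atoms, giving 2 matches.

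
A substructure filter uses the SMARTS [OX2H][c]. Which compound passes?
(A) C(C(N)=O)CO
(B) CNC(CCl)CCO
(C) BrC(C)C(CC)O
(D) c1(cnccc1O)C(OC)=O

D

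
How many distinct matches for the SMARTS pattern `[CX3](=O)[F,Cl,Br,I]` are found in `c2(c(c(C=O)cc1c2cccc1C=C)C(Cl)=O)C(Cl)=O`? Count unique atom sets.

2

[CX3](=O)[F,Cl,Br,I] is the SMARTS for an acyl halide: a carbonyl carbon bonded to a halogen.
The molecule carries 2 separate instances of an acyl chloride (-C(=O)Cl) meeting every constraint; each maps to a distinct set of atoms, giving 2 matches.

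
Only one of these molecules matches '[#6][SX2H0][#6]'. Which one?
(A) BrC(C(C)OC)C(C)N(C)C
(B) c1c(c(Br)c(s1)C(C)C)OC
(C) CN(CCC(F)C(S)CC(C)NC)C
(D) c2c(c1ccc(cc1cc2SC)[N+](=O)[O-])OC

D

[#6][SX2H0][#6] describes an aliphatic sulfur bridging two carbons with no H on the sulfur (a thioether).
(A) has a methoxy ether (-OCH3) but the bridging atom is O, not S.
(B) has a methoxy ether (-OCH3) but the bridging atom is O, not S.
(C) has a thiol (-SH) but the sulfur has H1, not H0 bridging two carbons.
(D) contains a methylthio ether (-SCH3), which satisfies every atom and bond constraint.
So the answer is (D).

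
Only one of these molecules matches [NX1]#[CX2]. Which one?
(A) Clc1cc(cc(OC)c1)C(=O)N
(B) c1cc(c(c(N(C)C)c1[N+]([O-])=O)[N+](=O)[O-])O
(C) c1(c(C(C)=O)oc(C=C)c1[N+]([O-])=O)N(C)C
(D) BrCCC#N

D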